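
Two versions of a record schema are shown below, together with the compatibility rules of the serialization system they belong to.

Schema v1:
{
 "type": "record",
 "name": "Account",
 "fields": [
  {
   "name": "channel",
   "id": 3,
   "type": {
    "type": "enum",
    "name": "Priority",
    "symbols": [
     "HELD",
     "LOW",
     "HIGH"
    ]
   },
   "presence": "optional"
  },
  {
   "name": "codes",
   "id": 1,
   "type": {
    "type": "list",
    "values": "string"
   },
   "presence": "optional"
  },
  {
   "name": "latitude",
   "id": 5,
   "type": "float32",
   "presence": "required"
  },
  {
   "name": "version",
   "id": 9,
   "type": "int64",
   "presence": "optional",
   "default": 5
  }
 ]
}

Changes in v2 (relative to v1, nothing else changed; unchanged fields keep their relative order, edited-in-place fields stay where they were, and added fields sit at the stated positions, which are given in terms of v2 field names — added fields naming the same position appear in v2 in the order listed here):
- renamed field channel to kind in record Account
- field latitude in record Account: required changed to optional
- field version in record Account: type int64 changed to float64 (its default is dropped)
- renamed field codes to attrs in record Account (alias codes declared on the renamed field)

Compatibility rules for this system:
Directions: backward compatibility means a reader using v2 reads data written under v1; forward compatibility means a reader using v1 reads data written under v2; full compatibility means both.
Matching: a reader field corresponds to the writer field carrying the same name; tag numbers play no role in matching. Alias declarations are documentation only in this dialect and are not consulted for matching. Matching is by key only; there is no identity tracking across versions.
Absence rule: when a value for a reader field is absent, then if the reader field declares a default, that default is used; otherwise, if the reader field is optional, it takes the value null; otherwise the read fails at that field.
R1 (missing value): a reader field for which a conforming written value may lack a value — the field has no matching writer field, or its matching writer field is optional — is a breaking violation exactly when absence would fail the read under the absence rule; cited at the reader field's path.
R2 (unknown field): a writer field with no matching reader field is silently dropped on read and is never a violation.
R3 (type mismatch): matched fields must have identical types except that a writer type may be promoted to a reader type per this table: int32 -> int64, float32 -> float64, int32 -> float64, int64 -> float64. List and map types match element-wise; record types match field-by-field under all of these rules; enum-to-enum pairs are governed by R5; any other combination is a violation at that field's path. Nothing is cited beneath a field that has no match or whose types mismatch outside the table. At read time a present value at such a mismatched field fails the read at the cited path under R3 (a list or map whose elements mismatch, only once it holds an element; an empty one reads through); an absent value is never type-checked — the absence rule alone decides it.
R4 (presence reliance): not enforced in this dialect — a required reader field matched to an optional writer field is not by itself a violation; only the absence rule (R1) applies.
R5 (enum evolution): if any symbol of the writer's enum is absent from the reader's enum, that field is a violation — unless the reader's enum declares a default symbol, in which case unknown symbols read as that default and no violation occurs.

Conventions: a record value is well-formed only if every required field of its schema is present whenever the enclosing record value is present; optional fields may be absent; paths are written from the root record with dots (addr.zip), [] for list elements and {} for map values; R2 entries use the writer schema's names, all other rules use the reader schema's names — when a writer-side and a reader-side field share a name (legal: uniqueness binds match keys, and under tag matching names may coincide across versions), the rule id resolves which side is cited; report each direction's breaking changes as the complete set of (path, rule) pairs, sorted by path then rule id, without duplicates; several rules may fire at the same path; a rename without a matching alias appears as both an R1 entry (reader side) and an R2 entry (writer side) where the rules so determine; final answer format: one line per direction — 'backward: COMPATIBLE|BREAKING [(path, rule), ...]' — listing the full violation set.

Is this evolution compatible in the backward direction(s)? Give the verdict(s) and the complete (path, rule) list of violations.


backward: COMPATIBLE []

arrows below run writer -> reader for Account
backward for Account (reader v2, writer v1):
  kind has no writer counterpart
  attrs has no writer counterpart
  latitude: paired with writer latitude (float32 -> float32; writer required)
  version: paired with writer version (int64 -> float64; writer optional)
  writer field channel has no reader counterpart
  writer field codes has no reader counterpart
  => backward: COMPATIBLE
checking off the Account differences that do not matter here:
  renamed field channel to kind in record Account -> inert for the asked Account verdict: nothing fires
  field latitude in record Account: required changed to optional -> its effect on Account is confined to the forward direction, not asked
  field version in record Account: type int64 changed to float64 (its default is dropped) -> its effect on Account is confined to the forward direction, not asked
  renamed field codes to attrs in record Account (alias codes declared on the renamed field) -> inert for the asked Account verdict: nothing fires


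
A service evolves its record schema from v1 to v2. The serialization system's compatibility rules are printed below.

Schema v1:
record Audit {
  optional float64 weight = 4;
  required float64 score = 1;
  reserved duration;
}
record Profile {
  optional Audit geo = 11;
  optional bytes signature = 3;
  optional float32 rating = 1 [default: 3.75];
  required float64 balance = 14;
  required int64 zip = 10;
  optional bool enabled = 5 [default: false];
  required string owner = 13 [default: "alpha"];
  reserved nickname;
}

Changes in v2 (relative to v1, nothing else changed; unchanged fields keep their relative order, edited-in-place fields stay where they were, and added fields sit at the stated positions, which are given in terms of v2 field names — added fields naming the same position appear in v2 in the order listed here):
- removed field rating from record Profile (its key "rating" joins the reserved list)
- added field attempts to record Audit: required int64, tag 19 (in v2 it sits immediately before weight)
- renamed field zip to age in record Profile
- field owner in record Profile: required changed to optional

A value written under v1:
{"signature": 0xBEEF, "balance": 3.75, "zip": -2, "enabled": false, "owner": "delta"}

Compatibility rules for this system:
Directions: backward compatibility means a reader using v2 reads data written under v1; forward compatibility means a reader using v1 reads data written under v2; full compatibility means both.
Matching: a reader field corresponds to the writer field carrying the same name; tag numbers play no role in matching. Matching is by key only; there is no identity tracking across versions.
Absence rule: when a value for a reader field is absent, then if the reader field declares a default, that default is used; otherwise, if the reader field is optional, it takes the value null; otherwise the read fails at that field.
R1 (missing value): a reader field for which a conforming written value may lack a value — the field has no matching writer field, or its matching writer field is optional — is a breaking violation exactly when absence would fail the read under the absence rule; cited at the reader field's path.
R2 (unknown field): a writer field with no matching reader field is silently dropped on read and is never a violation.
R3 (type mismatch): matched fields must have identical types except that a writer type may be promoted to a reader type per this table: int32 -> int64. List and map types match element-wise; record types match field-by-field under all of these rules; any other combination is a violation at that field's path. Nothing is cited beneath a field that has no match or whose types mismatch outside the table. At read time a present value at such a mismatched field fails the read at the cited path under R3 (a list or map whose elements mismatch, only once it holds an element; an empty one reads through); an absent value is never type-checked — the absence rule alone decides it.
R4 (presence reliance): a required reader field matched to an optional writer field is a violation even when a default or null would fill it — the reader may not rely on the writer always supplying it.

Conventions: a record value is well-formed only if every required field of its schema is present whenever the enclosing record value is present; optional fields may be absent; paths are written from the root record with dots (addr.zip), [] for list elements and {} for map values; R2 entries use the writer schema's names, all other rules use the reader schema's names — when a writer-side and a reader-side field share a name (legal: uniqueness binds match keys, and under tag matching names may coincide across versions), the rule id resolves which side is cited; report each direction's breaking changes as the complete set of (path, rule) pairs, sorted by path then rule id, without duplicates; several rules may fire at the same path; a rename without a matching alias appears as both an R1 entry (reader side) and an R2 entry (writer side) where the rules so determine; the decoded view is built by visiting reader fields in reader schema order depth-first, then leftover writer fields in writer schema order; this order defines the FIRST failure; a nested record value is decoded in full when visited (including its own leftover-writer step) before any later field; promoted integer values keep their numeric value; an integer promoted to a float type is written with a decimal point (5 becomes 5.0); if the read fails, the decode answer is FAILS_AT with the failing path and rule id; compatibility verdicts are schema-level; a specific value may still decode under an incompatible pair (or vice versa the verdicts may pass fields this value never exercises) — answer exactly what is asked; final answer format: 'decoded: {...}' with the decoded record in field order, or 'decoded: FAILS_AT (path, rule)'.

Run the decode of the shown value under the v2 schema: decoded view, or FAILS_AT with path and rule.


decoded: FAILS_AT (age, R1)

each type pair in Profile: writer, then reader
decode walk for Profile under reader schema v2:
  geo := null (absent, optional -> null)
  signature := 0xBEEF
  balance := 3.75
  read fails at age under R1 (no fill)
  => FAILS_AT (age, R1)
ruling out the remaining Profile differences:
  removed field rating from record Profile (its key "rating" joins the reserved list) -> inert under this dialect — no rule fires on Profile and the result does not move
  added field attempts to record Audit: required int64, tag 19 (in v2 it sits immediately before weight) -> changes Profile's schema-level verdicts only — the decode of this value is the same
  field owner in record Profile: required changed to optional -> changes Profile's schema-level verdicts only — the decode of this value is the same


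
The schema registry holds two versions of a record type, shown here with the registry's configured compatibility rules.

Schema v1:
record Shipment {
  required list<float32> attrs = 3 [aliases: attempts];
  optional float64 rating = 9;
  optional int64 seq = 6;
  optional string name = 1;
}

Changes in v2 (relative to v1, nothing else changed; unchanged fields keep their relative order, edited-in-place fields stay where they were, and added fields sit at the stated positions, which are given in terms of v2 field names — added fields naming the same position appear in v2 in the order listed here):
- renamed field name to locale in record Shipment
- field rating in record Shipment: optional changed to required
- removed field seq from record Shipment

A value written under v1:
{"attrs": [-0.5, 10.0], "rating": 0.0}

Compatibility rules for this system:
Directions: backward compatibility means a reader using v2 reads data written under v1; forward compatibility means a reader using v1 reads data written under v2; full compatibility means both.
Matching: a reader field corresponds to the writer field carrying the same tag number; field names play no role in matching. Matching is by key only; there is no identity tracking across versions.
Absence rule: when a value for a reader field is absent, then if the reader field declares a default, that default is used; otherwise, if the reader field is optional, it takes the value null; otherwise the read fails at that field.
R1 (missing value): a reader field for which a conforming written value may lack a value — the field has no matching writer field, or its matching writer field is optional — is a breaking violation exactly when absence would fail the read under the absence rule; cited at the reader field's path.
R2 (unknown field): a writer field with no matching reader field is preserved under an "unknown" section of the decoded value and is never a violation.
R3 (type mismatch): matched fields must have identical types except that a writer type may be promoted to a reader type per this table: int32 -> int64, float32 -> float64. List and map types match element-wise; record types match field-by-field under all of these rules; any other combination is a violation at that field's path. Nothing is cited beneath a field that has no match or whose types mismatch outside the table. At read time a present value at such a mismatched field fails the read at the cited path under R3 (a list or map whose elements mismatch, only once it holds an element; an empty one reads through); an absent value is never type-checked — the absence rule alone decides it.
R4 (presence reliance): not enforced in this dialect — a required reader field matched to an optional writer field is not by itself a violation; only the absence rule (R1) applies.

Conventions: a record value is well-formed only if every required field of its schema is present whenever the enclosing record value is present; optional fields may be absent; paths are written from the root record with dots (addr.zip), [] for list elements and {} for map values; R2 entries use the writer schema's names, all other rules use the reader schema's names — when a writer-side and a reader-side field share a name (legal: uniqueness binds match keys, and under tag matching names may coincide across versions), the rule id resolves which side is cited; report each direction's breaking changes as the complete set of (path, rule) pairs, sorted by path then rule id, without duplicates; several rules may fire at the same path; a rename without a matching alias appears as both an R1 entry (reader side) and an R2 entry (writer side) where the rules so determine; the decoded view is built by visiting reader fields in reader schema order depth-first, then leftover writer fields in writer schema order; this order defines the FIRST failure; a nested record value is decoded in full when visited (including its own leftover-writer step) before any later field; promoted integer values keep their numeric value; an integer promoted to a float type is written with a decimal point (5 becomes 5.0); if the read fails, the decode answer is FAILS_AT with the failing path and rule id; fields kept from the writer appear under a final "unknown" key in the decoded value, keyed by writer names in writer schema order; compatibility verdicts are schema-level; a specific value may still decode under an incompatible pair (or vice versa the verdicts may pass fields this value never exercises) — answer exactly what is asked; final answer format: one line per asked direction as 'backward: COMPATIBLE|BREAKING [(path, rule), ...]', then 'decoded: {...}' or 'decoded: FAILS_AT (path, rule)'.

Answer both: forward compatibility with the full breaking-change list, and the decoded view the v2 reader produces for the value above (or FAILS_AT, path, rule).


in Shipment below, arrows point writer -> reader
forward for Shipment (reader v1, writer v2):
  writer required, list<float32> -> list<float32>: reader attrs maps from writer attrs
  writer required, float64 -> float64: reader rating maps from writer rating
  seq: no writer-side match
  writer optional, string -> string: reader name maps from writer locale
  => no violations; forward on Shipment: COMPATIBLE
migrating the Shipment value to v2:
  attrs := [-0.5, 10.0]
  rating := 0.0
  locale := null (not supplied -> null)
  => decoded: {"attrs": [-0.5, 10.0], "rating": 0.0, "locale": null}
ruling out the remaining Shipment differences:
  field rating in record Shipment: optional changed to required -> fires only in the backward direction of Shipment, which is not asked here

forward: COMPATIBLE []; decoded: {"attrs": [-0.5, 10.0], "rating": 0.0, "locale": null}


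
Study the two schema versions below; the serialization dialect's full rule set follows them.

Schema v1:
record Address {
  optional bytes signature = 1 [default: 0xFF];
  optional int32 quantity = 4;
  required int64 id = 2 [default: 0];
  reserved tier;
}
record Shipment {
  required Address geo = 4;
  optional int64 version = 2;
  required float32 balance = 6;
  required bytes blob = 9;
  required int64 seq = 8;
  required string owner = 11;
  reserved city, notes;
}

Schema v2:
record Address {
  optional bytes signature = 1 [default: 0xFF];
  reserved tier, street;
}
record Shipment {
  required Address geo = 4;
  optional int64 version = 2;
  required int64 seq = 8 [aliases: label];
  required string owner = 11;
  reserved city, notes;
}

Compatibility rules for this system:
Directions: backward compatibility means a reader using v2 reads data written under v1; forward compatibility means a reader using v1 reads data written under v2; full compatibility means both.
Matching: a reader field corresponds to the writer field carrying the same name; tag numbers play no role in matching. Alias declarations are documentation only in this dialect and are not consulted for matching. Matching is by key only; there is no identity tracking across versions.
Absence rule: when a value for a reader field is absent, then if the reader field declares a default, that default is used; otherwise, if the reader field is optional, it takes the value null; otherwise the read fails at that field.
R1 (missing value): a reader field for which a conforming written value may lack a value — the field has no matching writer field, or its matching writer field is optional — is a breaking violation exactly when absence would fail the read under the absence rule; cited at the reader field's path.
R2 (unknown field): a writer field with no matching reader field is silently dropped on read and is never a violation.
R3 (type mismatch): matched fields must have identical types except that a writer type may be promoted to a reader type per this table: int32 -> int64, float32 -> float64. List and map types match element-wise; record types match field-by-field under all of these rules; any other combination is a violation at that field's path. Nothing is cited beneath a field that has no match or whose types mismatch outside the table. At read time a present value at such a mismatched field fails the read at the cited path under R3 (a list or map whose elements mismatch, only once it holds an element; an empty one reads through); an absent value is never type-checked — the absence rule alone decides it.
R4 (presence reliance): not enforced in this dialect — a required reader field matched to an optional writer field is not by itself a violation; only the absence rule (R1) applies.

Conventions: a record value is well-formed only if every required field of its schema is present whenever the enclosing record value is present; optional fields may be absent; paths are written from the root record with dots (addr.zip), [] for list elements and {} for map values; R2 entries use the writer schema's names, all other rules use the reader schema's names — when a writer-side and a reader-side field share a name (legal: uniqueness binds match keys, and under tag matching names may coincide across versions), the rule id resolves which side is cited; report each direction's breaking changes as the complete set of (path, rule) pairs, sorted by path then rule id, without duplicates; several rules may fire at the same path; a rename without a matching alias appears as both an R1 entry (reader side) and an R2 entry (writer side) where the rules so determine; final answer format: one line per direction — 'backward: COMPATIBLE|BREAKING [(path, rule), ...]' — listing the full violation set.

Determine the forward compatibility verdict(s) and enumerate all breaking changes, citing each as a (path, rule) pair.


forward: BREAKING [(balance, R1), (blob, R1)]

each type pair in Shipment: writer, then reader
forward analysis of Shipment with v1 as reader and v2 as writer:
  geo: paired with writer geo (Address -> Address; writer required)
  version: paired with writer version (int64 -> int64; writer optional)
  balance: no writer match
  blob: no writer match
  seq: paired with writer seq (int64 -> int64; writer required)
  owner: paired with writer owner (string -> string; writer required)
  geo.signature: paired with writer geo.signature (bytes -> bytes; writer optional)
  geo.quantity: no writer match
  geo.id: no writer match
  rule R1 violated at balance
  rule R1 violated at blob
  => 2 violation(s): forward is BREAKING for Shipment
diffs on Shipment not affecting the asked answer:
  removed field quantity from record Address -> no rule fires on it in Shipment's dialect; the asked verdict holds
  removed field id from record Address -> no rule fires on it in Shipment's dialect; the asked verdict holds


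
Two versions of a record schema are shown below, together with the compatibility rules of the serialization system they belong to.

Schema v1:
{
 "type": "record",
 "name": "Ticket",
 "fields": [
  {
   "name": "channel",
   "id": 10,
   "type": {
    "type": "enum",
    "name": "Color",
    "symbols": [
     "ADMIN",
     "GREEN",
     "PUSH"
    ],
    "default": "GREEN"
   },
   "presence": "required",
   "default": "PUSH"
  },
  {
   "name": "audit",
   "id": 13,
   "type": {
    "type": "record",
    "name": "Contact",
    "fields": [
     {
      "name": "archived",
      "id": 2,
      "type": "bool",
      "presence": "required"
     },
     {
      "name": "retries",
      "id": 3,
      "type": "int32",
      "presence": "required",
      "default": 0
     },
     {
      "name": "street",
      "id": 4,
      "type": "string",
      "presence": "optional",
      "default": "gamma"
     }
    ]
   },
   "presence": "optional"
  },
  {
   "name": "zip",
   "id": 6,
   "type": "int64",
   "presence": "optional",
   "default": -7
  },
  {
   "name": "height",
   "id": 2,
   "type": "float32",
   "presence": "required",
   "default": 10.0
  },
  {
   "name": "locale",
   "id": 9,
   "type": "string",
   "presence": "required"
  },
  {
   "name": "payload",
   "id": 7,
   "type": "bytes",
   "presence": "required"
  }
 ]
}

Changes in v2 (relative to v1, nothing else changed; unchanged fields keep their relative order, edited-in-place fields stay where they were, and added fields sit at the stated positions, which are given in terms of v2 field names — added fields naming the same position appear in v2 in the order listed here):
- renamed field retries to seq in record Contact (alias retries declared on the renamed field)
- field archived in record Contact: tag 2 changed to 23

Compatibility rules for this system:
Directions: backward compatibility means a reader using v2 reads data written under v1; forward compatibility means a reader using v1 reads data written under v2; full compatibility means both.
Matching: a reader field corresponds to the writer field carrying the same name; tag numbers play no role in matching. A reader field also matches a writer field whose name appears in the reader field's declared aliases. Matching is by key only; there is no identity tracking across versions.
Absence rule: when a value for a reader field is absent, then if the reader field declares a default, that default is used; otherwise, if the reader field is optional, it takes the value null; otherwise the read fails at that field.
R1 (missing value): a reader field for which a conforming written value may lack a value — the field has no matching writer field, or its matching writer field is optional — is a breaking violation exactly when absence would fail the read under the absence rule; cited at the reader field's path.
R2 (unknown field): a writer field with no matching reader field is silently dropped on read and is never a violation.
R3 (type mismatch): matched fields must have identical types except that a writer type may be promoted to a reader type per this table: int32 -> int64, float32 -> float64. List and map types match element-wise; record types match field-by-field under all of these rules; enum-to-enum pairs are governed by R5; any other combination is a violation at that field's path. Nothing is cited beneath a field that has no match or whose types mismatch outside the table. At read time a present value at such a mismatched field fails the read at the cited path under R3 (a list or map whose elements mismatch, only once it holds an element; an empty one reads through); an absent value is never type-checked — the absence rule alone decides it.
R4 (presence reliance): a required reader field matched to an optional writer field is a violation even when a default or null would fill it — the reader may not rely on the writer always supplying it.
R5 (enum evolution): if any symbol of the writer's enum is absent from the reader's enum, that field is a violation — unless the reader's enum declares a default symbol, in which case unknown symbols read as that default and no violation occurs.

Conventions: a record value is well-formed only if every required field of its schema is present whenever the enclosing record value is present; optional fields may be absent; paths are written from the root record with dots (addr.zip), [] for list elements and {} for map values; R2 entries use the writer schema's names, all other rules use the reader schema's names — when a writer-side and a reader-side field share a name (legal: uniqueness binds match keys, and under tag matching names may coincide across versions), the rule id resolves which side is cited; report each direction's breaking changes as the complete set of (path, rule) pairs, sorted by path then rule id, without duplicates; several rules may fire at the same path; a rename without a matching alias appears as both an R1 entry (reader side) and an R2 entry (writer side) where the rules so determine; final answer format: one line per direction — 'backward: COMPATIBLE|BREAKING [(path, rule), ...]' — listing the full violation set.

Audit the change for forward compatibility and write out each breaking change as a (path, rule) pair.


forward: COMPATIBLE []

the writer's type comes first in each Ticket pair
forward on Ticket — v1 reading data written by v2:
  channel: Color -> Color, writer required; from channel
  audit: Contact -> Contact, writer optional; from audit
  zip: int64 -> int64, writer optional; from zip
  height: float32 -> float32, writer required; from height
  locale: string -> string, writer required; from locale
  payload: bytes -> bytes, writer required; from payload
  audit.archived: bool -> bool, writer required; from audit.archived
  audit.retries: no writer-side match
  audit.street: string -> string, writer optional; from audit.street
  audit.seq (writer side), unknown to reader
  => forward verdict for Ticket: COMPATIBLE, no violations
the rest of the Ticket diff is inert for this question:
  renamed field retries to seq in record Contact (alias retries declared on the renamed field) -> inert for the asked Ticket verdict: nothing fires
  field archived in record Contact: tag 2 changed to 23 -> inert for the asked Ticket verdict: nothing fires


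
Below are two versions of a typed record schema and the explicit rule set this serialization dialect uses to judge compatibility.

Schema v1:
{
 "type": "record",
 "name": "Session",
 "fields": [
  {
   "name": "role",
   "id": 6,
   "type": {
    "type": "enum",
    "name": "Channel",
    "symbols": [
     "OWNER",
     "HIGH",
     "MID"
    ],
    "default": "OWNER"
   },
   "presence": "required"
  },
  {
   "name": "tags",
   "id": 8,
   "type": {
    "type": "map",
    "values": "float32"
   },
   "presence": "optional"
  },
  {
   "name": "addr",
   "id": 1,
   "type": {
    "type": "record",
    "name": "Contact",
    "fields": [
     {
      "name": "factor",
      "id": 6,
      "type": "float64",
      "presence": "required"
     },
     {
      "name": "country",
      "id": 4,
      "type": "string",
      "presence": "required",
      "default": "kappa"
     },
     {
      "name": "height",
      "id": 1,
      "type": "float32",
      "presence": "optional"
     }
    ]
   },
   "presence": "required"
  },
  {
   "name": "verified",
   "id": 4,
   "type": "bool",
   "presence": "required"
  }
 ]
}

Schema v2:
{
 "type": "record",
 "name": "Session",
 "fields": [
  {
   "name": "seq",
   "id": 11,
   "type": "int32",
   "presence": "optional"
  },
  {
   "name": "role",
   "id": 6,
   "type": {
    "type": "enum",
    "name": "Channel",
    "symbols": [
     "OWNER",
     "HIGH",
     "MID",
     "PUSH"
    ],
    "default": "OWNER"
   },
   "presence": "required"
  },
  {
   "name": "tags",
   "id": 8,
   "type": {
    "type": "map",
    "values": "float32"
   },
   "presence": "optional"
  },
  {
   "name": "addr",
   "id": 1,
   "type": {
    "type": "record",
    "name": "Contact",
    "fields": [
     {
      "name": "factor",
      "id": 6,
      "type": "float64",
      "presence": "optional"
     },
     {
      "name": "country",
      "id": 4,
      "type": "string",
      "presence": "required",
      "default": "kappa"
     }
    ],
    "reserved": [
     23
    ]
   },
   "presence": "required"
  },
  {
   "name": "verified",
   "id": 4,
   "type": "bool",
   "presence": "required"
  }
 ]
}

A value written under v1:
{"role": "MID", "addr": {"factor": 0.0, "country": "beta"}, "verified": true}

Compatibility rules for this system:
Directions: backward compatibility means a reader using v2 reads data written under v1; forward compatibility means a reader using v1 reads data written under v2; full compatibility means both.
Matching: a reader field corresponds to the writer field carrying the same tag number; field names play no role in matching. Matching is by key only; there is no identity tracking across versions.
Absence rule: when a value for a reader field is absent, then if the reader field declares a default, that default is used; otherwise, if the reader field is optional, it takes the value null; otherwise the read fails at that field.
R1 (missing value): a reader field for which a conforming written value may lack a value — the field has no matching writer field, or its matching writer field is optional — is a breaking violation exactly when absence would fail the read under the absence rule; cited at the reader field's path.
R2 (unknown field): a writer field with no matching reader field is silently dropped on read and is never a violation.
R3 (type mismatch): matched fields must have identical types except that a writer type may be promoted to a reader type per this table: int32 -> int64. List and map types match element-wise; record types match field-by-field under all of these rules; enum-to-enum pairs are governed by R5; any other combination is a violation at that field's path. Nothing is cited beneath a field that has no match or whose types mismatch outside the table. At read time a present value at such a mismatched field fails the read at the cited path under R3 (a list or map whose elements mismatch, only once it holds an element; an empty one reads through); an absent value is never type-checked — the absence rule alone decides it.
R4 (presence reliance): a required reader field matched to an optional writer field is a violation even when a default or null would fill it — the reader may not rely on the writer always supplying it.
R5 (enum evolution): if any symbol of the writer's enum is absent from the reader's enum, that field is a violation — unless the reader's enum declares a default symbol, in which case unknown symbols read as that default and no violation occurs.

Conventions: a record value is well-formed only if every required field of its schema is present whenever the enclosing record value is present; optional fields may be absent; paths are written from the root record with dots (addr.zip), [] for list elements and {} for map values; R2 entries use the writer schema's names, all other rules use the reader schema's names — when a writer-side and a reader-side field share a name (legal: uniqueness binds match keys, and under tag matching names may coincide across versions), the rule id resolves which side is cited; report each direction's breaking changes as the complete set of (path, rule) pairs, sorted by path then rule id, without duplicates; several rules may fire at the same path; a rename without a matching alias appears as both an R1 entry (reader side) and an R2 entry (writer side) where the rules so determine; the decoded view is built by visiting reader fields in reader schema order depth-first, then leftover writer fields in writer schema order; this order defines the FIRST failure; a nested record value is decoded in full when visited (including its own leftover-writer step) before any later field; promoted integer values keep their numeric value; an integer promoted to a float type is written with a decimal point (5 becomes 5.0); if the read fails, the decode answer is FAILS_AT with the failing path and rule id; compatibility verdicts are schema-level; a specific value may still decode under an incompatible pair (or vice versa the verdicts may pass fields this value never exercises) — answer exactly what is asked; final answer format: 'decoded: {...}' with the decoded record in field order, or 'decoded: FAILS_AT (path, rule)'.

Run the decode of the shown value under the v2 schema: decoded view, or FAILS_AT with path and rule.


arrows below run writer -> reader for Session
migrating the Session value to v2:
  seq := null (missing; optional => null)
  role := "MID"
  tags := null (missing; optional => null)
  addr.factor := 0.0
  addr.country := "beta"
  verified := true
  => decoded: {"seq": null, "role": "MID", "tags": null, "addr": {"factor": 0.0, "country": "beta"}, "verified": true}
the rest of the Session diff is inert for this question:
  enum Channel (field role in record Session): symbol PUSH added -> fires no rule on Session under this dialect and leaves the result unchanged
  field factor in record Contact: required changed to optional -> matters for Session compatibility verdicts, not for this value's decode

decoded: {"seq": null, "role": "MID", "tags": null, "addr": {"factor": 0.0, "country": "beta"}, "verified": true}


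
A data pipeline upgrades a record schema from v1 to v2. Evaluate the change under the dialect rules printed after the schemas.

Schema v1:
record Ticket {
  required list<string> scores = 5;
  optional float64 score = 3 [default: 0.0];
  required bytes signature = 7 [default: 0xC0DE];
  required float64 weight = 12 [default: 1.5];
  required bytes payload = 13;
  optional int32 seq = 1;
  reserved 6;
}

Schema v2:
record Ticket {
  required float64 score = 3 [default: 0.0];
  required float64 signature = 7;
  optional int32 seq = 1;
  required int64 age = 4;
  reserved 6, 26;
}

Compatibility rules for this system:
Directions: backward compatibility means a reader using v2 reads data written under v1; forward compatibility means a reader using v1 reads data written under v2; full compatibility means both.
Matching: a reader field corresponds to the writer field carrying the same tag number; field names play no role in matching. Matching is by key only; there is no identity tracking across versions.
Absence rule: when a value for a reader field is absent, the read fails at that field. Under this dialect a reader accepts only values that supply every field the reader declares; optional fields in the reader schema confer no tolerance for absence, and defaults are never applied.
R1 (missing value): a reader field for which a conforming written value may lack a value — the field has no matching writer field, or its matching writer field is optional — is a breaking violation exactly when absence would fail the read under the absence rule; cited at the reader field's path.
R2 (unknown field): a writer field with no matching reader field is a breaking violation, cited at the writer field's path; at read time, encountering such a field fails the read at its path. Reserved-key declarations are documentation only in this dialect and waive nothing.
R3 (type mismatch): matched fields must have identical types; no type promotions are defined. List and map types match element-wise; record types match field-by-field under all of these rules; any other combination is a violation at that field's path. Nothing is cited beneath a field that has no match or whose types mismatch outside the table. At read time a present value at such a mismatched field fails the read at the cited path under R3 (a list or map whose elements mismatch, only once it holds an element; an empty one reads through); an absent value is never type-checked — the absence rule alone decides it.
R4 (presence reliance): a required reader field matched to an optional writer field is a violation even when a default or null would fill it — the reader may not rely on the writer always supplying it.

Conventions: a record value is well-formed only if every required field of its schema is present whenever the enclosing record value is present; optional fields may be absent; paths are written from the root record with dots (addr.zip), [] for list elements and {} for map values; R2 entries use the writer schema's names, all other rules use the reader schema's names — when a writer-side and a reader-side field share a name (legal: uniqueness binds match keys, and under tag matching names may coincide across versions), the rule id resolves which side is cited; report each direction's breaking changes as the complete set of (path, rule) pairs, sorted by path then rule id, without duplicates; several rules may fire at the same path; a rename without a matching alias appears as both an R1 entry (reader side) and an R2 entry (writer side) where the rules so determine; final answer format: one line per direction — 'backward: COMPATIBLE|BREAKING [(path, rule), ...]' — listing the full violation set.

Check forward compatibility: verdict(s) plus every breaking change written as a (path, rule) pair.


each type pair in Ticket: writer, then reader
forward for Ticket (reader v1, writer v2):
  no writer field matches reader scores
  score: paired with writer score (float64 -> float64; writer required)
  signature: paired with writer signature (float64 -> bytes; writer required)
  no writer field matches reader weight
  no writer field matches reader payload
  seq: paired with writer seq (int32 -> int32; writer optional)
  age (writer side), unknown to reader
  rule R2 violated at age
  rule R1 violated at payload
  rule R1 violated at scores
  rule R1 violated at seq
  rule R3 violated at signature
  rule R1 violated at weight
  => 6 violation(s): forward is BREAKING for Ticket

forward: BREAKING [(age, R2), (payload, R1), (scores, R1), (seq, R1), (signature, R3), (weight, R1)]


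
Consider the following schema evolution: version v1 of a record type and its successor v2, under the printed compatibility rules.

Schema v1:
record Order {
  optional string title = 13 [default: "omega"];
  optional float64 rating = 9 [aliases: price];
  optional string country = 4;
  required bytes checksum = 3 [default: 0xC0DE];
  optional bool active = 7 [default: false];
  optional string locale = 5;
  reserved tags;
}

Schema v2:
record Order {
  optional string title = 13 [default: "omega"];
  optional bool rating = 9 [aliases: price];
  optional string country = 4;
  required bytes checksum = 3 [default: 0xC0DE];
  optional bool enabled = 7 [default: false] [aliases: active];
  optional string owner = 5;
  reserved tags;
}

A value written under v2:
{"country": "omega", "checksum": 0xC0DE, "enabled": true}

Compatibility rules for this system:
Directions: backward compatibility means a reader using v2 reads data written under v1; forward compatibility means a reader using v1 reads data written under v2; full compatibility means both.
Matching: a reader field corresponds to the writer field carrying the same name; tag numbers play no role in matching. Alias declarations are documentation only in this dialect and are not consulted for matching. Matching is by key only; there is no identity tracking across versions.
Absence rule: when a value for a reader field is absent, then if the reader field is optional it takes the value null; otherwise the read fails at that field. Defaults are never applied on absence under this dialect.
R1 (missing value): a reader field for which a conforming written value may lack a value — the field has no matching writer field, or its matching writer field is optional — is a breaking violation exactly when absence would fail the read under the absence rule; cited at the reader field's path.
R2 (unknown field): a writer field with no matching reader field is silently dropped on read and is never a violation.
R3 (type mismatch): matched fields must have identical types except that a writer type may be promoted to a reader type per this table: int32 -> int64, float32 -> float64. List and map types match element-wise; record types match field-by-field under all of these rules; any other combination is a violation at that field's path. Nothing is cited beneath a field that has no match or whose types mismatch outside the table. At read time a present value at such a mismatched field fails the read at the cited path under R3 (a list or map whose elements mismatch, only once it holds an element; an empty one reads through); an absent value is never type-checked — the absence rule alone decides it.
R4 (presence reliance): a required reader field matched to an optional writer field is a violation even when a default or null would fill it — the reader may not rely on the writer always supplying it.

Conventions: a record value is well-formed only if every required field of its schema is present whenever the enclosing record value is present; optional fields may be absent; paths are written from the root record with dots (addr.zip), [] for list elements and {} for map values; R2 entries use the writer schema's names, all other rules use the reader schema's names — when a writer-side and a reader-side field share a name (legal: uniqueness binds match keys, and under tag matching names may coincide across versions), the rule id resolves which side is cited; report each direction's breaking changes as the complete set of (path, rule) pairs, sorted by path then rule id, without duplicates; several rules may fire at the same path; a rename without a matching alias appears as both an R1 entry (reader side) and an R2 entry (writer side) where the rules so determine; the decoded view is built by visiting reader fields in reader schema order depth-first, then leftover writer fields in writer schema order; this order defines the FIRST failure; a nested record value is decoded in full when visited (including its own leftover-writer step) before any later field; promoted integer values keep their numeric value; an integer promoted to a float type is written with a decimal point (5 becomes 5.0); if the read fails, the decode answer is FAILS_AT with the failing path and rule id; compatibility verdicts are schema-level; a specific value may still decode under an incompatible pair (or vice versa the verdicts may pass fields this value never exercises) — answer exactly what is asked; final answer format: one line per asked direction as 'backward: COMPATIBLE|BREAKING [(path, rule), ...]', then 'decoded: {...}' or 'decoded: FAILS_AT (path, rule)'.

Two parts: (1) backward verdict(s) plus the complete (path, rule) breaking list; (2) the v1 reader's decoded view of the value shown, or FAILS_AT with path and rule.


in Order below, arrows point writer -> reader
backward for Order (reader v2, writer v1):
  title: paired with writer title (string -> string; writer optional)
  rating: paired with writer rating (float64 -> bool; writer optional)
  country: paired with writer country (string -> string; writer optional)
  checksum: paired with writer checksum (bytes -> bytes; writer required)
  enabled: no writer match
  owner: no writer match
  active (writer side), unknown to reader
  locale (writer side), unknown to reader
  rule R3 violated at rating
  => 1 violation(s): backward is BREAKING for Order
decode (reader v1):
  title := null (not supplied -> null)
  rating := null (not supplied -> null)
  country := "omega"
  checksum := 0xC0DE
  active := null (not supplied -> null)
  locale := null (not supplied -> null)
  writer enabled: unmatched, discarded
  => decoded: {"title": null, "rating": null, "country": "omega", "checksum": 0xC0DE, "active": null, "locale": null}
ruling out the remaining Order differences:
  renamed field locale to owner in record Order -> triggers nothing under Order's printed rules — same verdict

backward: BREAKING [(rating, R3)]; decoded: {"title": null, "rating": null, "country": "omega", "checksum": 0xC0DE, "active": null, "locale": null}
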